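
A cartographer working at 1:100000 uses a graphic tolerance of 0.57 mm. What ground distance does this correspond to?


ground = 0.57 mm * 100000 / 1000 = 57.0 m

57.0 m


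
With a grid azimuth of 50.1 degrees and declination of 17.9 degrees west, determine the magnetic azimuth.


magnetic azimuth = grid azimuth - declination (east +ve)
mag_az = 50.1 - -17.9 = 68.0 degrees

68.0 degrees


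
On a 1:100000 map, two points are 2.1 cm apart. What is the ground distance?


ground = 2.1 cm * 100000 / 100 = 2100.0 m = 2.1 km

2.1 km


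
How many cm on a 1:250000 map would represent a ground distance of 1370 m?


map_cm = 1370 * 100 / 250000 = 0.548 cm ≈ 0.55 cm

0.55 cm


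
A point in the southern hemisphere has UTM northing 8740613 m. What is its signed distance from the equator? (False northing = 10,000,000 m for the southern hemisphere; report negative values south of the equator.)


For southern: actual = 8740613 - 10000000 = -1259387 m

-1259387 m


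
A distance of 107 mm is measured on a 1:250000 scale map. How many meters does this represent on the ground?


ground = 107 mm * 250000 / 1000 = 26750.0 m

26750.0 m


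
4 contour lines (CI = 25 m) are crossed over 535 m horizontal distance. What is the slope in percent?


elevation change = 4 * 25 = 100 m
slope = 100 / 535 * 100 = 18.7%

18.7%


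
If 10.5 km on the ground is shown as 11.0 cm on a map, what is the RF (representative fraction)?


ground = 10.5 km = 1050000 cm; RF denominator = ground / map = 1050000 / 11.0 ≈ 95455; RF = 1:95455

1:95455


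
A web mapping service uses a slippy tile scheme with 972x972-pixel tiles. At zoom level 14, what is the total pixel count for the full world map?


tiles per axis = 2^14 = 16384
total tiles = 16384^2 = 268435456
pixels per axis = 16384 * 972 = 15925248
total pixels = 15925248^2 = 253613523861504

253613523861504 pixels


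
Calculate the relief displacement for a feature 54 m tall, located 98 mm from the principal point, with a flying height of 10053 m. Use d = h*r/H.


d = h * r / H = 54 * 98 / 10053 = 0.53 mm

0.53 mm


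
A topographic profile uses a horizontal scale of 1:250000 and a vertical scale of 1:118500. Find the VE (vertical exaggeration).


VE = horizontal_scale / vertical_scale = 250000 / 118500 ≈ 2.1

2.1x


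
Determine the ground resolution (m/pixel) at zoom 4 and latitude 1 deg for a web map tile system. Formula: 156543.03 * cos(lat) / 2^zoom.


res = 156543.03 * cos(1) / 2^4 = 156543.03 * 0.9998477 / 16 = 9782.45 m/pixel

9782.45 m/pixel


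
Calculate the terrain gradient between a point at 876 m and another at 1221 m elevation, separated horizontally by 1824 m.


gradient = (1221 - 876) / 1824 = 345 / 1824 = 0.1891

0.1891


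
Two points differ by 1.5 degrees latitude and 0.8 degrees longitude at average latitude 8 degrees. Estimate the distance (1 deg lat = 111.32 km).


dlat_km = 1.5 * 111.32 = 166.98
dlon_km = 0.8 * 111.32 * cos(8) ≈ 88.189
dist = sqrt(166.98^2 + 88.189^2) ≈ 188.8 km

188.8 km


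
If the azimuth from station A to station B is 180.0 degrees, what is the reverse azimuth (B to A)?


back azimuth = (180.0 + 180) mod 360 = 0.0 degrees

0.0 degrees


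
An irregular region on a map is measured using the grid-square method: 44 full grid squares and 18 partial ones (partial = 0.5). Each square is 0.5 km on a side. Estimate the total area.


effective squares = 44 + 18 * 0.5 = 53.0
area = 53.0 * 0.25 = 13.25 km^2

13.25 km^2


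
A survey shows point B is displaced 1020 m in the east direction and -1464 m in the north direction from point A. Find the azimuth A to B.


az = atan2(1020, -1464) = 145.1 deg
adjusted to 0-360: 145.1 degrees

145.1 degrees


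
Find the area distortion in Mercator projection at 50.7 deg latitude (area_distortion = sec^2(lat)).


area_distortion = 1/cos^2(50.7) = 2.493

2.493


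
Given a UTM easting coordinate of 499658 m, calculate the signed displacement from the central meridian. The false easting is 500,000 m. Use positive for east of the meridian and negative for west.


displacement = 499658 - 500000 = -342 m

-342 m


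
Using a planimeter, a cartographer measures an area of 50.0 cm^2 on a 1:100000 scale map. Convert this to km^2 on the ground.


ground_area = 50.0 * (100000/100)^2 = 50000000.0 m^2 = 50.0 km^2

50.0 km^2


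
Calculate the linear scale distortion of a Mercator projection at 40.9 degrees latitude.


SF = 1 / cos(40.9) = 1 / 0.755853 = 1.323

1.323


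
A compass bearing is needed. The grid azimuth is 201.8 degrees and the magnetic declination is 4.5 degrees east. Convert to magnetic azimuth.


magnetic azimuth = grid azimuth - declination (east +ve)
mag_az = 201.8 - 4.5 = 197.3 degrees

197.3 degrees


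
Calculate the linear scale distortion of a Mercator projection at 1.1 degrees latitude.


SF = 1 / cos(1.1) = 1 / 0.999816 = 1.0

1.0


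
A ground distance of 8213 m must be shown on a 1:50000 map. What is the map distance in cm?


map_cm = 8213 * 100 / 50000 = 16.426 cm ≈ 16.43 cm

16.43 cm


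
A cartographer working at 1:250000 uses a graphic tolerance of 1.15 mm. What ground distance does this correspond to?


ground = 1.15 mm * 250000 / 1000 = 287.5 m

287.5 m


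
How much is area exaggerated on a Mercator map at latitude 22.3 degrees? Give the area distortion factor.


area_distortion = 1/cos^2(22.3) = 1.168

1.168


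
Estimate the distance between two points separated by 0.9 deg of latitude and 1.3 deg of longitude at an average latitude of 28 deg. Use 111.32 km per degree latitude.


dlat_km = 0.9 * 111.32 = 100.188
dlon_km = 1.3 * 111.32 * cos(28) ≈ 127.777
dist = sqrt(100.188^2 + 127.777^2) ≈ 162.4 km

162.4 km


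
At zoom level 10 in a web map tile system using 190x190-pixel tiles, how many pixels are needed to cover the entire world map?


tiles per axis = 2^10 = 1024
total tiles = 1024^2 = 1048576
pixels per axis = 1024 * 190 = 194560
total pixels = 194560^2 = 37853593600

37853593600 pixels


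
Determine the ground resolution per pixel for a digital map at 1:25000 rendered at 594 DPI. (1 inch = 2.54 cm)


pixel_cm = 2.54 / 594 ≈ 0.004276 cm
ground = pixel_cm * 25000 / 100 = 2.54 * 25000 / (594 * 100) = 63500 / 59400 ≈ 1.07 m

1.07 m


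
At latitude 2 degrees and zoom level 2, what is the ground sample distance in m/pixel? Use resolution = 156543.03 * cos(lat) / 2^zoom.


res = 156543.03 * cos(2) / 2^2 = 156543.03 * 0.99939083 / 4 = 39111.92 m/pixel

39111.92 m/pixel


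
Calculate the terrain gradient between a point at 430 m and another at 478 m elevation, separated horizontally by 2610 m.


gradient = (478 - 430) / 2610 = 48 / 2610 = 0.0184

0.0184


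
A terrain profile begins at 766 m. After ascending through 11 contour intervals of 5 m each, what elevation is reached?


elevation = 766 + 11 * 5 = 821 m

821 m


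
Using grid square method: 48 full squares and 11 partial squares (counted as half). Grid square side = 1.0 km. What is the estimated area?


effective squares = 48 + 11 * 0.5 = 53.5
area = 53.5 * 1.0 = 53.5 km^2

53.5 km^2


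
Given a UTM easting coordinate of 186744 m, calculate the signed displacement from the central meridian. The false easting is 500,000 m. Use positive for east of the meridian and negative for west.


displacement = 186744 - 500000 = -313256 m

-313256 m


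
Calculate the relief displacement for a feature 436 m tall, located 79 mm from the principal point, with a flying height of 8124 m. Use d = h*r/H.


d = h * r / H = 436 * 79 / 8124 = 4.24 mm

4.24 mm


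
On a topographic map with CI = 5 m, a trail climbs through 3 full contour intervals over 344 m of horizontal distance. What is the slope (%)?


elevation change = 3 * 5 = 15 m
slope = 15 / 344 * 100 = 4.4%

4.4%


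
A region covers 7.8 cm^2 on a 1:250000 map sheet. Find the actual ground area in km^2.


ground_area = 7.8 * (250000/100)^2 = 48750000.0 m^2 = 48.75 km^2

48.75 km^2


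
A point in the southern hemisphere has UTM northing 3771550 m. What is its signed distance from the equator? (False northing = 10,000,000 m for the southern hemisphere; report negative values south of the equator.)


For southern: actual = 3771550 - 10000000 = -6228450 m

-6228450 m


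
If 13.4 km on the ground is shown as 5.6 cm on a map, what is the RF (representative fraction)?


ground = 13.4 km = 1340000 cm; RF denominator = ground / map = 1340000 / 5.6 ≈ 239286; RF = 1:239286

1:239286


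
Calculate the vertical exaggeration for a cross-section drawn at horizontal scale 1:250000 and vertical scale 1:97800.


VE = horizontal_scale / vertical_scale = 250000 / 97800 ≈ 2.6

2.6x


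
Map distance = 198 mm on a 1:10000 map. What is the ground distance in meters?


ground = 198 mm * 10000 / 1000 = 1980.0 m

1980.0 m


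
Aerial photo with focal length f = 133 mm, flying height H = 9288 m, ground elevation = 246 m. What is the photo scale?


scale = f / (H - h) = 133 mm / 9042 m = 133 / 9042000 = 1:67985

1:67985


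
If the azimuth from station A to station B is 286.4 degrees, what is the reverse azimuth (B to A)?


back azimuth = (286.4 + 180) mod 360 = 106.4 degrees

106.4 degrees


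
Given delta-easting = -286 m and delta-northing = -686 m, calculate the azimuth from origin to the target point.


az = atan2(-286, -686) = -157.4 deg
adjusted to 0-360: 202.6 degrees

202.6 degrees


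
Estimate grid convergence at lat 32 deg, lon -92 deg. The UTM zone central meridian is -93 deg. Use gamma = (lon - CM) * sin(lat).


gamma = (-92 - -93) * sin(32) = 1 * 0.529919 = 0.53 degrees

0.53 degrees


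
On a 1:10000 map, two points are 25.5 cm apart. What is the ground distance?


ground = 25.5 cm * 10000 / 100 = 2550.0 m = 2.55 km

2.55 km


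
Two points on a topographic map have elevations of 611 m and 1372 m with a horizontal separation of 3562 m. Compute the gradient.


gradient = (1372 - 611) / 3562 = 761 / 3562 = 0.2136

0.2136


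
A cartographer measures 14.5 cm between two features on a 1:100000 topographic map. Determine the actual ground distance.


ground = 14.5 cm * 100000 / 100 = 14500.0 m = 14.5 km

14.5 km


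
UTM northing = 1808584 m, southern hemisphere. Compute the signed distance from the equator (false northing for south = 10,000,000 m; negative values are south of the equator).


For southern: actual = 1808584 - 10000000 = -8191416 m

-8191416 m


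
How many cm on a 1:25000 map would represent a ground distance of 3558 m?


map_cm = 3558 * 100 / 25000 = 14.232 cm ≈ 14.23 cm

14.23 cm


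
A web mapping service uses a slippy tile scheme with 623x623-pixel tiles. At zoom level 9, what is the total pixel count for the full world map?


tiles per axis = 2^9 = 512
total tiles = 512^2 = 262144
pixels per axis = 512 * 623 = 318976
total pixels = 318976^2 = 101745688576

101745688576 pixels


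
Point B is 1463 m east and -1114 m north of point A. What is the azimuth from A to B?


az = atan2(1463, -1114) = 127.3 deg
adjusted to 0-360: 127.3 degrees

127.3 degrees


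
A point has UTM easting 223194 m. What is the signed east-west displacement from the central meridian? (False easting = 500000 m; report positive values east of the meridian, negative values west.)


displacement = 223194 - 500000 = -276806 m

-276806 m


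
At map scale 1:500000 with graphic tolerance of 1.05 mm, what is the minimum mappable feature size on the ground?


ground = 1.05 mm * 500000 / 1000 = 525.0 m

525.0 m


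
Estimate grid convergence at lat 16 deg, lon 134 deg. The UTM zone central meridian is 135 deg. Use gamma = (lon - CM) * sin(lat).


gamma = (134 - 135) * sin(16) = -1 * 0.275637 = -0.276 degrees

-0.276 degrees


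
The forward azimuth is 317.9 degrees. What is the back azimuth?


back azimuth = (317.9 + 180) mod 360 = 137.9 degrees

137.9 degrees


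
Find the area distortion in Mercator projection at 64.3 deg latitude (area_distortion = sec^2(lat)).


area_distortion = 1/cos^2(64.3) = 5.317

5.317


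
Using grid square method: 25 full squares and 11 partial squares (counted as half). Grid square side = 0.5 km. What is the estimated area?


effective squares = 25 + 11 * 0.5 = 30.5
area = 30.5 * 0.25 = 7.625 km^2

7.625 km^2


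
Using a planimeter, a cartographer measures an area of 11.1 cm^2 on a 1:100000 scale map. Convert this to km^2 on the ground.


ground_area = 11.1 * (100000/100)^2 = 11100000.0 m^2 = 11.1 km^2

11.1 km^2


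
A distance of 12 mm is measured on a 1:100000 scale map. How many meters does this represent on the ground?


ground = 12 mm * 100000 / 1000 = 1200.0 m

1200.0 m


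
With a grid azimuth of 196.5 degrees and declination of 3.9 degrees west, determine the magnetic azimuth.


magnetic azimuth = grid azimuth - declination (east +ve)
mag_az = 196.5 - -3.9 = 200.4 degrees

200.4 degrees


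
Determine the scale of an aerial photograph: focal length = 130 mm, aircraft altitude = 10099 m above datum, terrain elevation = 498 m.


scale = f / (H - h) = 130 mm / 9601 m = 130 / 9601000 = 1:73854

1:73854


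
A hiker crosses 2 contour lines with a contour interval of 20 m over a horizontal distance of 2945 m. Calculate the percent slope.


elevation change = 2 * 20 = 40 m
slope = 40 / 2945 * 100 = 1.4%

1.4%


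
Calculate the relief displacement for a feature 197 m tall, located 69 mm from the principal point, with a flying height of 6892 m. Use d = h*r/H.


d = h * r / H = 197 * 69 / 6892 = 1.97 mm

1.97 mm


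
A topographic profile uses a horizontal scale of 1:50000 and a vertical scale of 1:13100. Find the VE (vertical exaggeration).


VE = horizontal_scale / vertical_scale = 50000 / 13100 ≈ 3.8

3.8x


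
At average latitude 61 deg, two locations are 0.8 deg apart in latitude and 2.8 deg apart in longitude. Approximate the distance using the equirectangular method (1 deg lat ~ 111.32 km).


dlat_km = 0.8 * 111.32 = 89.056
dlon_km = 2.8 * 111.32 * cos(61) ≈ 151.113
dist = sqrt(89.056^2 + 151.113^2) ≈ 175.4 km

175.4 km


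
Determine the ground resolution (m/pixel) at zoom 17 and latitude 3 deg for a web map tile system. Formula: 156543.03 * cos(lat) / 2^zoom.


res = 156543.03 * cos(3) / 2^17 = 156543.03 * 0.99862953 / 131072 = 1.19 m/pixel

1.19 m/pixel


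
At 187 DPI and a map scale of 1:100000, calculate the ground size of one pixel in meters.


pixel_cm = 2.54 / 187 ≈ 0.013583 cm
ground = pixel_cm * 100000 / 100 = 2.54 * 100000 / (187 * 100) = 254000 / 18700 ≈ 13.58 m

13.58 m


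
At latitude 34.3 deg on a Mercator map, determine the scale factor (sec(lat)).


SF = 1 / cos(34.3) = 1 / 0.826098 = 1.211

1.211


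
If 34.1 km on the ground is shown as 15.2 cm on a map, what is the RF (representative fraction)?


ground = 34.1 km = 3410000 cm; RF denominator = ground / map = 3410000 / 15.2 ≈ 224342; RF = 1:224342

1:224342


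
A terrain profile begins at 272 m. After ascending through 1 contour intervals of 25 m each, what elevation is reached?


elevation = 272 + 1 * 25 = 297 m

297 m


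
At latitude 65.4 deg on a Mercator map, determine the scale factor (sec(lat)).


SF = 1 / cos(65.4) = 1 / 0.416281 = 2.402

2.402


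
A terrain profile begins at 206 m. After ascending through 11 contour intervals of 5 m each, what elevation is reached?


elevation = 206 + 11 * 5 = 261 m

261 m


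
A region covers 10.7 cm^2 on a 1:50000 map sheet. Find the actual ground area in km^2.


ground_area = 10.7 * (50000/100)^2 = 2675000.0 m^2 = 2.675 km^2

2.675 km^2


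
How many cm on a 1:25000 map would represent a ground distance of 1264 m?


map_cm = 1264 * 100 / 25000 = 5.056 cm ≈ 5.06 cm

5.06 cm


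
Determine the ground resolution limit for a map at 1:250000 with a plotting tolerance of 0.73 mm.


ground = 0.73 mm * 250000 / 1000 = 182.5 m

182.5 m


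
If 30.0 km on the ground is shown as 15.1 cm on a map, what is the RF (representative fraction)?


ground = 30.0 km = 3000000 cm; RF denominator = ground / map = 3000000 / 15.1 ≈ 198675; RF = 1:198675

1:198675


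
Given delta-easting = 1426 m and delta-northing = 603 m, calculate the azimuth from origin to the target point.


az = atan2(1426, 603) = 67.1 deg
adjusted to 0-360: 67.1 degrees

67.1 degrees


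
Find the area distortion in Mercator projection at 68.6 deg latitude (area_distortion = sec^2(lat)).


area_distortion = 1/cos^2(68.6) = 7.511

7.511


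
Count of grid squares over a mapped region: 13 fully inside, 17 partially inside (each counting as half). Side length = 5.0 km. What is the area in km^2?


effective squares = 13 + 17 * 0.5 = 21.5
area = 21.5 * 25.0 = 537.5 km^2

537.5 km^2


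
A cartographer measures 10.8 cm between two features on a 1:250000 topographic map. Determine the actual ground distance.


ground = 10.8 cm * 250000 / 100 = 27000.0 m = 27.0 km

27.0 km


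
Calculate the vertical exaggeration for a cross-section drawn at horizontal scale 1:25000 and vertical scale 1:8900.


VE = horizontal_scale / vertical_scale = 25000 / 8900 ≈ 2.8

2.8x


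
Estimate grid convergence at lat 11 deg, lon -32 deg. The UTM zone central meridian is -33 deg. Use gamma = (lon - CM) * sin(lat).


gamma = (-32 - -33) * sin(11) = 1 * 0.190809 = 0.191 degrees

0.191 degrees


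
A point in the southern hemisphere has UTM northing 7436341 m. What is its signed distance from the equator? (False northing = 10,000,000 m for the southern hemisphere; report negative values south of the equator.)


For southern: actual = 7436341 - 10000000 = -2563659 m

-2563659 m


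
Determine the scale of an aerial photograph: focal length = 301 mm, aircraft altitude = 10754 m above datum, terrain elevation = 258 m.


scale = f / (H - h) = 301 mm / 10496 m = 301 / 10496000 = 1:34870

1:34870


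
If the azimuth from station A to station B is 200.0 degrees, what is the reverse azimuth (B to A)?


back azimuth = (200.0 + 180) mod 360 = 20.0 degrees

20.0 degrees


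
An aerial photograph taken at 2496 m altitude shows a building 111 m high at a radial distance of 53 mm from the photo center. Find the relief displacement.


d = h * r / H = 111 * 53 / 2496 = 2.36 mm

2.36 mm


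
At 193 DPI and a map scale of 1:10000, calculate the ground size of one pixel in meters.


pixel_cm = 2.54 / 193 ≈ 0.013161 cm
ground = pixel_cm * 10000 / 100 = 2.54 * 10000 / (193 * 100) = 25400 / 19300 ≈ 1.32 m

1.32 m


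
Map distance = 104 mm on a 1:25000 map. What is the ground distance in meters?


ground = 104 mm * 25000 / 1000 = 2600.0 m

2600.0 m


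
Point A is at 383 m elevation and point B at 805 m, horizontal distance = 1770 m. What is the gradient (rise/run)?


gradient = (805 - 383) / 1770 = 422 / 1770 = 0.2384

0.2384


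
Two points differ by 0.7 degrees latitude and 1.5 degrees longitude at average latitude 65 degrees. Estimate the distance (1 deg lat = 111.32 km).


dlat_km = 0.7 * 111.32 = 77.924
dlon_km = 1.5 * 111.32 * cos(65) ≈ 70.569
dist = sqrt(77.924^2 + 70.569^2) ≈ 105.1 km

105.1 km


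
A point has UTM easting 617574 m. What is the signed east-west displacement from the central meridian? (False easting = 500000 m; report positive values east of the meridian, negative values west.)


displacement = 617574 - 500000 = 117574 m

117574 m


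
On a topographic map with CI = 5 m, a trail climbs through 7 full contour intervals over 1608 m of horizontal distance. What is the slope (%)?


elevation change = 7 * 5 = 35 m
slope = 35 / 1608 * 100 = 2.2%

2.2%


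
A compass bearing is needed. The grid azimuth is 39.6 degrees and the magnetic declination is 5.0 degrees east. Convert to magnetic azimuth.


magnetic azimuth = grid azimuth - declination (east +ve)
mag_az = 39.6 - 5.0 = 34.6 degrees

34.6 degrees


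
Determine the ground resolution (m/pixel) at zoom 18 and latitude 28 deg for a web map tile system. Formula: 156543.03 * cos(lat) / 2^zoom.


res = 156543.03 * cos(28) / 2^18 = 156543.03 * 0.88294759 / 262144 = 0.53 m/pixel

0.53 m/pixel


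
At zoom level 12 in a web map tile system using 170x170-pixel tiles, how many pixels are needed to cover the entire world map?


tiles per axis = 2^12 = 4096
total tiles = 4096^2 = 16777216
pixels per axis = 4096 * 170 = 696320
total pixels = 696320^2 = 484861542400

484861542400 pixels


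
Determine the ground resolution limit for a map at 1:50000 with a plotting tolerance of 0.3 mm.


ground = 0.3 mm * 50000 / 1000 = 15.0 m

15.0 m


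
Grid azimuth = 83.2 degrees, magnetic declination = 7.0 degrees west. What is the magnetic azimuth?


magnetic azimuth = grid azimuth - declination (east +ve)
mag_az = 83.2 - -7.0 = 90.2 degrees

90.2 degrees


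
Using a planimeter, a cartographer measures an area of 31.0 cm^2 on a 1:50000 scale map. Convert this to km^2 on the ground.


ground_area = 31.0 * (50000/100)^2 = 7750000.0 m^2 = 7.75 km^2

7.75 km^2


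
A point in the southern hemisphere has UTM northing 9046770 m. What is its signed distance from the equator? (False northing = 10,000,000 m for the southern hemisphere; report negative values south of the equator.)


For southern: actual = 9046770 - 10000000 = -953230 m

-953230 m


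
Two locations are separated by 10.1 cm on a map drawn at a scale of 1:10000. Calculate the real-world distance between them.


ground = 10.1 cm * 10000 / 100 = 1010.0 m = 1.01 km

1.01 km


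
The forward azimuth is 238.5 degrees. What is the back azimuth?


back azimuth = (238.5 + 180) mod 360 = 58.5 degrees

58.5 degrees


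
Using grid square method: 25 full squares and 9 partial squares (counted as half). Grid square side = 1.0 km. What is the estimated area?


effective squares = 25 + 9 * 0.5 = 29.5
area = 29.5 * 1.0 = 29.5 km^2

29.5 km^2


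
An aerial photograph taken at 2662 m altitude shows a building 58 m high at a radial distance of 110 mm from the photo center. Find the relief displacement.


d = h * r / H = 58 * 110 / 2662 = 2.4 mm

2.4 mm


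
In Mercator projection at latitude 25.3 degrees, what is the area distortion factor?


area_distortion = 1/cos^2(25.3) = 1.223

1.223


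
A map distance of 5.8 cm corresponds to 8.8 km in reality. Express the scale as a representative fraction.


ground = 8.8 km = 880000 cm; RF denominator = ground / map = 880000 / 5.8 ≈ 151724; RF = 1:151724

1:151724


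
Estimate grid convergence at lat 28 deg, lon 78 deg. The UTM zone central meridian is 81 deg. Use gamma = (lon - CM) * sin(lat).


gamma = (78 - 81) * sin(28) = -3 * 0.469472 = -1.408 degrees

-1.408 degrees


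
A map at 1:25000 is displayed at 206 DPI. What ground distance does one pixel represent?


pixel_cm = 2.54 / 206 ≈ 0.01233 cm
ground = pixel_cm * 25000 / 100 = 2.54 * 25000 / (206 * 100) = 63500 / 20600 ≈ 3.08 m

3.08 m


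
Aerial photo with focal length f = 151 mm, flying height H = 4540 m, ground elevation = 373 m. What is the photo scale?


scale = f / (H - h) = 151 mm / 4167 m = 151 / 4167000 = 1:27596

1:27596


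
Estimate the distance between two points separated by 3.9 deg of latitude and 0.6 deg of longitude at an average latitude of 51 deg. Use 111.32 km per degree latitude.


dlat_km = 3.9 * 111.32 = 434.148
dlon_km = 0.6 * 111.32 * cos(51) ≈ 42.034
dist = sqrt(434.148^2 + 42.034^2) ≈ 436.2 km

436.2 km


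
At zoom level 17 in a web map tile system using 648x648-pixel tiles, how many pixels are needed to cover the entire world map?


tiles per axis = 2^17 = 131072
total tiles = 131072^2 = 17179869184
pixels per axis = 131072 * 648 = 84934656
total pixels = 84934656^2 = 7213895789838336

7213895789838336 pixels


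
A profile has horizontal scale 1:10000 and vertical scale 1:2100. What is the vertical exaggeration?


VE = horizontal_scale / vertical_scale = 10000 / 2100 ≈ 4.8

4.8x


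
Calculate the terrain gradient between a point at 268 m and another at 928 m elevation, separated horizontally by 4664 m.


gradient = (928 - 268) / 4664 = 660 / 4664 = 0.1415

0.1415


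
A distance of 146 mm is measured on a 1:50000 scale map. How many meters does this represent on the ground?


ground = 146 mm * 50000 / 1000 = 7300.0 m

7300.0 m


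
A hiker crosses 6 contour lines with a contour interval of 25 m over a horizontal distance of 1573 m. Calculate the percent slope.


elevation change = 6 * 25 = 150 m
slope = 150 / 1573 * 100 = 9.5%

9.5%


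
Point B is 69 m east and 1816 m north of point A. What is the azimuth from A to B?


az = atan2(69, 1816) = 2.2 deg
adjusted to 0-360: 2.2 degrees

2.2 degrees


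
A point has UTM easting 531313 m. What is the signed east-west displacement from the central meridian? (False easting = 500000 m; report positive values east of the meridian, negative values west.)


displacement = 531313 - 500000 = 31313 m

31313 m


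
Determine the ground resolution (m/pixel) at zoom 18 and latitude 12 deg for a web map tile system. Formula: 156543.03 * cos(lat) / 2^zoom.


res = 156543.03 * cos(12) / 2^18 = 156543.03 * 0.9781476 / 262144 = 0.58 m/pixel

0.58 m/pixel


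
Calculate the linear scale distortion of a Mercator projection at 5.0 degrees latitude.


SF = 1 / cos(5.0) = 1 / 0.996195 = 1.004

1.004


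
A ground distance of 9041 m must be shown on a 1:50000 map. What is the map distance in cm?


map_cm = 9041 * 100 / 50000 = 18.082 cm ≈ 18.08 cm

18.08 cm


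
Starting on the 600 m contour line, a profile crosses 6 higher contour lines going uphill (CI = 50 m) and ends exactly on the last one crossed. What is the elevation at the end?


elevation = 600 + 6 * 50 = 900 m

900 m


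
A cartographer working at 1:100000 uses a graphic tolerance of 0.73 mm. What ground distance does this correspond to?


ground = 0.73 mm * 100000 / 1000 = 73.0 m

73.0 m


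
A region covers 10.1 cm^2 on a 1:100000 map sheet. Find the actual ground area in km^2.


ground_area = 10.1 * (100000/100)^2 = 10100000.0 m^2 = 10.1 km^2

10.1 km^2


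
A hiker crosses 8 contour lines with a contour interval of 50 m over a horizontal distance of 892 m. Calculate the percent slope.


elevation change = 8 * 50 = 400 m
slope = 400 / 892 * 100 = 44.8%

44.8%


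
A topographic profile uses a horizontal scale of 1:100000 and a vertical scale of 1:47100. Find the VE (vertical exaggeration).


VE = horizontal_scale / vertical_scale = 100000 / 47100 ≈ 2.1

2.1x


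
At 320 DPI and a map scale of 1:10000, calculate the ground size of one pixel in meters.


pixel_cm = 2.54 / 320 ≈ 0.007938 cm
ground = pixel_cm * 10000 / 100 = 2.54 * 10000 / (320 * 100) = 25400 / 32000 ≈ 0.79 m

0.79 m


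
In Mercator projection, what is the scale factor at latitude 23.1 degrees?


SF = 1 / cos(23.1) = 1 / 0.919821 = 1.087

1.087


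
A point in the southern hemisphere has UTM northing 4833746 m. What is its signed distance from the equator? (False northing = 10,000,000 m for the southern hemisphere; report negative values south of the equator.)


For southern: actual = 4833746 - 10000000 = -5166254 m

-5166254 m


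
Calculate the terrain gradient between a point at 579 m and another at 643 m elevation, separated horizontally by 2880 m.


gradient = (643 - 579) / 2880 = 64 / 2880 = 0.0222

0.0222


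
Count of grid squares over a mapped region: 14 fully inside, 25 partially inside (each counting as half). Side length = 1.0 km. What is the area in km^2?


effective squares = 14 + 25 * 0.5 = 26.5
area = 26.5 * 1.0 = 26.5 km^2

26.5 km^2


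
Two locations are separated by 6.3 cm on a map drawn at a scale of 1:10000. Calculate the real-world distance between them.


ground = 6.3 cm * 10000 / 100 = 630.0 m

630.0 m


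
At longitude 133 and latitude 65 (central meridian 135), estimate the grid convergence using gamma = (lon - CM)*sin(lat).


gamma = (133 - 135) * sin(65) = -2 * 0.906308 = -1.813 degrees

-1.813 degrees


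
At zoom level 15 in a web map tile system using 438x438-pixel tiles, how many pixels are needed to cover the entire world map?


tiles per axis = 2^15 = 32768
total tiles = 32768^2 = 1073741824
pixels per axis = 32768 * 438 = 14352384
total pixels = 14352384^2 = 205990926483456

205990926483456 pixels


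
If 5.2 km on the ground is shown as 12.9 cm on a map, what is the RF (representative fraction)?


ground = 5.2 km = 520000 cm; RF denominator = ground / map = 520000 / 12.9 ≈ 40310; RF = 1:40310

1:40310


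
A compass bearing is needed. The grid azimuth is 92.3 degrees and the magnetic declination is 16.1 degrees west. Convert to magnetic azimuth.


magnetic azimuth = grid azimuth - declination (east +ve)
mag_az = 92.3 - -16.1 = 108.4 degrees

108.4 degrees


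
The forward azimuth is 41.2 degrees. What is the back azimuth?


back azimuth = (41.2 + 180) mod 360 = 221.2 degrees

221.2 degrees


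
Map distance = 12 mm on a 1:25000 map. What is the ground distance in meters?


ground = 12 mm * 25000 / 1000 = 300.0 m

300.0 m


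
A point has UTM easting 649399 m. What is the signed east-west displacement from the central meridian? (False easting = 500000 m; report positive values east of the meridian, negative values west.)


displacement = 649399 - 500000 = 149399 m

149399 m


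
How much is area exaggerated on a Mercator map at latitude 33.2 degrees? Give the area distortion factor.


area_distortion = 1/cos^2(33.2) = 1.428

1.428


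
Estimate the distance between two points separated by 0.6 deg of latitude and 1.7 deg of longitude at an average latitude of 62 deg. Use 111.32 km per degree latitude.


dlat_km = 0.6 * 111.32 = 66.792
dlon_km = 1.7 * 111.32 * cos(62) ≈ 88.845
dist = sqrt(66.792^2 + 88.845^2) ≈ 111.2 km

111.2 km


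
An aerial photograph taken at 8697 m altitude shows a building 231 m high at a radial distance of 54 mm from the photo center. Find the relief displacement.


d = h * r / H = 231 * 54 / 8697 = 1.43 mm

1.43 mm


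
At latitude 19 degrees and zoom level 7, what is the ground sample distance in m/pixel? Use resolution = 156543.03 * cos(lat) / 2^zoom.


res = 156543.03 * cos(19) / 2^7 = 156543.03 * 0.94551858 / 128 = 1156.36 m/pixel

1156.36 m/pixel


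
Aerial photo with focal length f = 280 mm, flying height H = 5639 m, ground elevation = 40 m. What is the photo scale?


scale = f / (H - h) = 280 mm / 5599 m = 280 / 5599000 = 1:19996

1:19996


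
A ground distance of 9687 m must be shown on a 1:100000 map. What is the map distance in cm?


map_cm = 9687 * 100 / 100000 = 9.687 cm ≈ 9.69 cm

9.69 cm


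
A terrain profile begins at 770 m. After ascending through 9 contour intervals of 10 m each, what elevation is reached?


elevation = 770 + 9 * 10 = 860 m

860 m


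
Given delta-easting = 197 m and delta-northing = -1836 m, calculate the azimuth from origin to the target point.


az = atan2(197, -1836) = 173.9 deg
adjusted to 0-360: 173.9 degrees

173.9 degrees


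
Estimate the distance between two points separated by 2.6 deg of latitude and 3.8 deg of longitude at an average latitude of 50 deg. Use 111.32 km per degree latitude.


dlat_km = 2.6 * 111.32 = 289.432
dlon_km = 3.8 * 111.32 * cos(50) ≈ 271.909
dist = sqrt(289.432^2 + 271.909^2) ≈ 397.1 km

397.1 km


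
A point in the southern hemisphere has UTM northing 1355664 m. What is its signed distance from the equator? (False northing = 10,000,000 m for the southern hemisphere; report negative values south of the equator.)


For southern: actual = 1355664 - 10000000 = -8644336 m

-8644336 m


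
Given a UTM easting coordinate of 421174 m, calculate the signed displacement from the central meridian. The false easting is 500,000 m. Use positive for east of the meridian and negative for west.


displacement = 421174 - 500000 = -78826 m

-78826 m


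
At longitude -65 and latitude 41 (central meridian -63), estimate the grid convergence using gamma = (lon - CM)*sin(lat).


gamma = (-65 - -63) * sin(41) = -2 * 0.656059 = -1.312 degrees

-1.312 degrees


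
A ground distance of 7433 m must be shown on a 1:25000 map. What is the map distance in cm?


map_cm = 7433 * 100 / 25000 = 29.732 cm ≈ 29.73 cm

29.73 cm


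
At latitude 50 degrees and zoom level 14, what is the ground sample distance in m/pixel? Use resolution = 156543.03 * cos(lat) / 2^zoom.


res = 156543.03 * cos(50) / 2^14 = 156543.03 * 0.64278761 / 16384 = 6.14 m/pixel

6.14 m/pixel


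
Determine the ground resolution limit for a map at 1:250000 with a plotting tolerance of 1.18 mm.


ground = 1.18 mm * 250000 / 1000 = 295.0 m

295.0 m


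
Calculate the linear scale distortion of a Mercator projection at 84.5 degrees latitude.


SF = 1 / cos(84.5) = 1 / 0.095846 = 10.433

10.433


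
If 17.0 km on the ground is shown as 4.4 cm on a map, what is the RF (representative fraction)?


ground = 17.0 km = 1700000 cm; RF denominator = ground / map = 1700000 / 4.4 ≈ 386364; RF = 1:386364

1:386364


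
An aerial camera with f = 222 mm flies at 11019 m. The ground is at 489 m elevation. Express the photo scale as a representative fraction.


scale = f / (H - h) = 222 mm / 10530 m = 222 / 10530000 = 1:47432

1:47432


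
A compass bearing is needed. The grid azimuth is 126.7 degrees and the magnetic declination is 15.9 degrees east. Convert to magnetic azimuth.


magnetic azimuth = grid azimuth - declination (east +ve)
mag_az = 126.7 - 15.9 = 110.8 degrees

110.8 degrees


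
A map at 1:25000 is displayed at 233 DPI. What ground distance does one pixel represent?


pixel_cm = 2.54 / 233 ≈ 0.010901 cm
ground = pixel_cm * 25000 / 100 = 2.54 * 25000 / (233 * 100) = 63500 / 23300 ≈ 2.73 m

2.73 m


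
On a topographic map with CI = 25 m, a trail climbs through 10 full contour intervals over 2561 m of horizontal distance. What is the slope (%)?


elevation change = 10 * 25 = 250 m
slope = 250 / 2561 * 100 = 9.8%

9.8%


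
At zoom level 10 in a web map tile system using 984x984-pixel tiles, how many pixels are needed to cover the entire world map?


tiles per axis = 2^10 = 1024
total tiles = 1024^2 = 1048576
pixels per axis = 1024 * 984 = 1007616
total pixels = 1007616^2 = 1015290003456

1015290003456 pixels


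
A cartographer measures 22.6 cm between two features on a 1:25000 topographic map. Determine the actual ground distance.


ground = 22.6 cm * 25000 / 100 = 5650.0 m = 5.65 km

5.65 km


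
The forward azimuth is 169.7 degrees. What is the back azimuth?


back azimuth = (169.7 + 180) mod 360 = 349.7 degrees

349.7 degrees


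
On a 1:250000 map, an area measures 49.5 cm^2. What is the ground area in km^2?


ground_area = 49.5 * (250000/100)^2 = 309375000.0 m^2 = 309.375 km^2

309.375 km^2


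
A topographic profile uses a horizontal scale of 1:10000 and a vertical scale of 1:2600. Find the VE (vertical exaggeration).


VE = horizontal_scale / vertical_scale = 10000 / 2600 ≈ 3.8

3.8x


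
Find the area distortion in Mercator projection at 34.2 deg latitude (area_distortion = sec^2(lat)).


area_distortion = 1/cos^2(34.2) = 1.462

1.462


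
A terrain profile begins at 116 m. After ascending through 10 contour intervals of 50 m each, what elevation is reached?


elevation = 116 + 10 * 50 = 616 m

616 m


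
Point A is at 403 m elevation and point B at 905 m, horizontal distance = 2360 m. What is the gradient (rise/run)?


gradient = (905 - 403) / 2360 = 502 / 2360 = 0.2127

0.2127


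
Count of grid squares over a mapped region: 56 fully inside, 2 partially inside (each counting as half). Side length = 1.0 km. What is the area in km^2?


effective squares = 56 + 2 * 0.5 = 57.0
area = 57.0 * 1.0 = 57.0 km^2

57.0 km^2


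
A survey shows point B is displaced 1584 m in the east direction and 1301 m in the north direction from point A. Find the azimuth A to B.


az = atan2(1584, 1301) = 50.6 deg
adjusted to 0-360: 50.6 degrees

50.6 degrees


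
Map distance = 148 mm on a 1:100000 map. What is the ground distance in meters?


ground = 148 mm * 100000 / 1000 = 14800.0 m

14800.0 m


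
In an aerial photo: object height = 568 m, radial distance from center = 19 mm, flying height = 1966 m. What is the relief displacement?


d = h * r / H = 568 * 19 / 1966 = 5.49 mm

5.49 mm


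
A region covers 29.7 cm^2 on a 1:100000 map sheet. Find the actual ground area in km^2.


ground_area = 29.7 * (100000/100)^2 = 29700000.0 m^2 = 29.7 km^2

29.7 km^2


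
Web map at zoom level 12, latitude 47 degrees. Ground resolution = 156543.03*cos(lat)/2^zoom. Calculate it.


res = 156543.03 * cos(47) / 2^12 = 156543.03 * 0.68199836 / 4096 = 26.06 m/pixel

26.06 m/pixel


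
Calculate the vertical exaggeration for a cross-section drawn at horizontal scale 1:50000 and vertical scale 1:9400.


VE = horizontal_scale / vertical_scale = 50000 / 9400 ≈ 5.3

5.3x


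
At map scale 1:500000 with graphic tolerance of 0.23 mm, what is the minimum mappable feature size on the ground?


ground = 0.23 mm * 500000 / 1000 = 115.0 m

115.0 m


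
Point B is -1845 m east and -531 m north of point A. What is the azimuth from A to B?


az = atan2(-1845, -531) = -106.1 deg
adjusted to 0-360: 253.9 degrees

253.9 degrees


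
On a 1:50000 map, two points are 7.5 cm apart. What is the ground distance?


ground = 7.5 cm * 50000 / 100 = 3750.0 m = 3.75 km

3.75 km


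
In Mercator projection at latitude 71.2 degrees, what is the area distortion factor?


area_distortion = 1/cos^2(71.2) = 9.629

9.629


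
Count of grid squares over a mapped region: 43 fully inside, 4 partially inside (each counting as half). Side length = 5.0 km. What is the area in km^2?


effective squares = 43 + 4 * 0.5 = 45.0
area = 45.0 * 25.0 = 1125.0 km^2

1125.0 km^2


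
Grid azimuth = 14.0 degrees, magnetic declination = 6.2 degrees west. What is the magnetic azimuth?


magnetic azimuth = grid azimuth - declination (east +ve)
mag_az = 14.0 - -6.2 = 20.2 degrees

20.2 degrees


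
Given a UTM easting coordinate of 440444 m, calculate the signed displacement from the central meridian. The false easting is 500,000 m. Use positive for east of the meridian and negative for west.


displacement = 440444 - 500000 = -59556 m

-59556 m


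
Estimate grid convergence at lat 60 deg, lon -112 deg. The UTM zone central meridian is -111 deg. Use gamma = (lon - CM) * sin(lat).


gamma = (-112 - -111) * sin(60) = -1 * 0.866025 = -0.866 degrees

-0.866 degrees


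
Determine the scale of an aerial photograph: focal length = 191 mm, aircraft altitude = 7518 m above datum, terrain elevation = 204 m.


scale = f / (H - h) = 191 mm / 7314 m = 191 / 7314000 = 1:38293

1:38293


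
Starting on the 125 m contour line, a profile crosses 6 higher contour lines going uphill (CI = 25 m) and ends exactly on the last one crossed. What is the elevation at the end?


elevation = 125 + 6 * 25 = 275 m

275 m


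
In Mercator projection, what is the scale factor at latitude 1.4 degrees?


SF = 1 / cos(1.4) = 1 / 0.999701 = 1.0

1.0


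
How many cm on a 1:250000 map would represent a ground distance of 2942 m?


map_cm = 2942 * 100 / 250000 = 1.1768 cm ≈ 1.18 cm

1.18 cm


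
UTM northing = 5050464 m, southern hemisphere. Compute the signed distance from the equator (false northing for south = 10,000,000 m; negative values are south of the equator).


For southern: actual = 5050464 - 10000000 = -4949536 m

-4949536 m
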